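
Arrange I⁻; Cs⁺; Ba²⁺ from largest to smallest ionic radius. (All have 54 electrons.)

All of these have 54 electrons, so size is governed by nuclear charge alone: the more protons, the stronger the pull on the same electron cloud, and the smaller the ion.
Nuclear charges: Ba²⁺ (Z=56), Cs⁺ (Z=55), I⁻ (Z=53).
Largest to smallest: I⁻ > Cs⁺ > Ba²⁺.

I⁻ > Cs⁺ > Ba²⁺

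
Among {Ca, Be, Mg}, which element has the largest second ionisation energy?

IE_2 is the cost of taking one more electron from the +1 cation: Ca⁺ still has 1 valence electron; Be⁺ still has 1 valence electron; Mg⁺ still has 1 valence electron.
All are still removing valence electrons, so compare the +1 ions as you would atoms: IE_2 generally rises across a period (higher Z_eff) and falls down a group (larger shell), subject to the usual subshell exceptions.
Valence configurations: Ca⁺ [Ar]4s¹, Be⁺ [He]2s¹, Mg⁺ [Ne]3s¹.
Approximate IE_2 values (kJ/mol): Ca 1145, Be 1757, Mg 1451.
Overall IE_2 order: Ca < Mg < Be.

Be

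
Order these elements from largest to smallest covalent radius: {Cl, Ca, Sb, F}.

Radius decreases left→right (rising Z_eff, same n) and increases top→bottom (higher n).
Here both period and group differ, so the two effects have to be weighed against each other.
Cl > F: Cl sits below F in group 17, so the down-group effect alone puts Cl larger.
Sb > Cl: both effects reinforce here, so Sb is clearly the larger of the two.
Ca > Sb: the two effects oppose for this pair; the across-period effect wins (171 vs 140 pm).
Tabulated atomic radius (pm): F 64, Cl 99, Ca 171, Sb 140.
So from largest to smallest: Ca > Sb > Cl > F.

Ca > Sb > Cl > F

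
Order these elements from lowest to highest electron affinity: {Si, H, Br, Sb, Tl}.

H is in period 1, group 1; Si is in period 3, group 14; Br is in period 4, group 17; Sb is in period 5, group 15; Tl is in period 6, group 13.
Electron affinity generally becomes more exothermic across a period toward the halogens and less exothermic down a group.
Here both period and group differ, so the two effects have to be weighed against each other.
H > Tl: period and group pull opposite ways; the down-group shift dominates (73 vs 19 kJ/mol).
Sb > H: the two effects oppose for this pair; the across-period effect wins (103 vs 73 kJ/mol).
Si > Sb: the two effects oppose for this pair; the down-group effect wins (134 vs 103 kJ/mol).
Br > Si: the two effects oppose for this pair; the across-period effect wins (325 vs 134 kJ/mol).
Tabulated electron affinity (kJ/mol): H 73, Si 134, Br 325, Sb 103, Tl 19.
So from lowest to highest: Tl < H < Sb < Si < Br.

Tl < H < Sb < Si < Br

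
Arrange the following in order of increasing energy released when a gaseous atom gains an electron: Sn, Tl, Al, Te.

Tl, Al, Sn, Te

Adding an electron releases more energy for atoms nearer the top right (short of the noble gases).
Neither a single period nor a single group — weigh both effects.
Al > Tl: they share group 13; the group trend gives Al the larger value.
Sn > Al: the two effects oppose for this pair; the across-period effect wins (107 vs 42 kJ/mol).
Te > Sn: both are in period 5; the period trend gives Te the larger value.
Tabulated electron affinity (kJ/mol): Al 42, Sn 107, Te 190, Tl 19.
So from lowest to highest: Tl < Al < Sn < Te.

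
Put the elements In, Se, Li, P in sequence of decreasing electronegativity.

Se > P > In > Li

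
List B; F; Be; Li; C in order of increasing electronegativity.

Li is in period 2, group 1; Be is in period 2, group 2; B is in period 2, group 13; C is in period 2, group 14; F is in period 2, group 17.
EN rises left→right (higher Z_eff, smaller atoms) and falls top→bottom (larger, more shielded atoms).
All lie in period 2, so electronegativity increases left to right.
So from lowest to highest: Li < Be < B < C < F.

Li < Be < B < C < F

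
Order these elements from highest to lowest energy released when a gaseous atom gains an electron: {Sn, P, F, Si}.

Adding an electron releases more energy for atoms nearer the top right (short of the noble gases).
These span different periods and groups, so the two trends combine.
Sn > P: this pair runs against the simple trend — see the exception note.
Si > Sn: they share group 14; the group trend gives Si the larger value.
F > Si: relative to Si, both the across-period and down-group shifts push F's electron affinity up.
Note the exception: Sn has a higher electron affinity than P, contrary to the simple trend — adding an electron to P's half-filled np³ subshell costs electron-pairing energy.
Note the exception: Si has a higher electron affinity than P, contrary to the simple trend — adding an electron to P's half-filled 3p³ is unfavourable, so Si (3p²) has the more exothermic EA.
Tabulated electron affinity (kJ/mol): F 328, Si 134, P 72, Sn 107.
So from highest to lowest: F > Si > Sn > P.

F > Si > Sn > P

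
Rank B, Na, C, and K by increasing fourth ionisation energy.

K, C, Na, B

After 3 electrons have been removed, what remains? B³⁺ is the bare [He] core; Na³⁺ is already 2 electrons into the core; C³⁺ still has 1 valence electron; K³⁺ is already 2 electrons into the core.
Usually core removal costs more than valence removal, but here the competition is close: a tightly held n=2 valence electron can cost more to remove than an n=3 core electron, so the actual values have to decide it.
Approximate IE_4 values (kJ/mol): B 25026, Na 9543, C 6223, K 5877.
Hence IE_4: K < C < Na < B.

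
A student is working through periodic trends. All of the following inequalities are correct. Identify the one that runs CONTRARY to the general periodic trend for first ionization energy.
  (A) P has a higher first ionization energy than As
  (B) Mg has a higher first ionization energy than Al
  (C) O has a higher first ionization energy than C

(B)

The general trend: first ionization energy increases across a period and decreases down a group.
(A) P (period 3, group 15) vs As (period 4, group 15): the stated order agrees with the simple trend.
(B) Mg (period 3, group 2) vs Al (period 3, group 13): the stated order contradicts the simple trend.
(C) O (period 2, group 16) vs C (period 2, group 14): the stated order agrees with the simple trend.
The exception is (B): Al's single 3p electron is easier to remove than one from Mg's filled 3s².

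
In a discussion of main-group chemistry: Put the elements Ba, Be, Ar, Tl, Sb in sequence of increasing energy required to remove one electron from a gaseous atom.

Ba, Tl, Sb, Be, Ar

Be is in period 2, group 2; Ar is in period 3, group 18; Sb is in period 5, group 15; Ba is in period 6, group 2; Tl is in period 6, group 13.
Across a period the outer electron is held more tightly (higher IE₁); down a group it sits in a higher shell, more shielded, and comes off more easily.
Here both period and group differ, so the two effects have to be weighed against each other.
Tl > Ba: both are in period 6; the period trend gives Tl the larger value.
Sb > Tl: both effects reinforce here, so Sb is clearly the higher of the two.
Be > Sb: period and group pull opposite ways; the down-group shift dominates (900 vs 831 kJ/mol).
Ar > Be: period and group pull opposite ways; the across-period shift dominates (1521 vs 900 kJ/mol).
Tabulated first ionization energy (kJ/mol): Be 900, Ar 1521, Sb 831, Ba 503, Tl 589.
So from lowest to highest: Ba < Tl < Sb < Be < Ar.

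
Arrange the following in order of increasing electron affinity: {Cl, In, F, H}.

In, H, F, Cl

H is in period 1, group 1; F is in period 2, group 17; Cl is in period 3, group 17; In is in period 5, group 13.
Atoms with high Z_eff and room in the valence shell (especially the halogens) have the most exothermic electron affinities.
Neither a single period nor a single group — weigh both effects.
H > In: the two effects oppose for this pair; the down-group effect wins (73 vs 29 kJ/mol).
F > H: period and group pull opposite ways; the across-period shift dominates (328 vs 73 kJ/mol).
Cl > F: this pair runs against the simple trend — see the exception note.
Note the exception: Cl has a higher electron affinity than F, contrary to the simple trend — F's small 2p subshell makes the incoming electron feel strong e⁻–e⁻ repulsion, so Cl actually releases more energy on gaining an electron.
For reference (kJ/mol): H 73, F 328, Cl 349, In 29.
So from lowest to highest: In < H < F < Cl.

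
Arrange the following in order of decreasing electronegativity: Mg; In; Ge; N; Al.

Atoms toward the upper right of the periodic table pull bonding electrons most strongly.
Neither a single period nor a single group — weigh both effects.
Al > Mg: Al lies to the right of Mg in period 3, so the across-period effect alone puts Al higher.
In > Al: this pair runs against the simple trend — see the exception note.
Ge > In: both effects reinforce here, so Ge is clearly the higher of the two.
N > Ge: both effects reinforce here, so N is clearly the higher of the two.
Note the exception: In has a higher electronegativity than Al, contrary to the simple trend — poor shielding by filled d (and f) subshells raises the heavier element's effective nuclear charge more than the simple down-group trend predicts.
Approximate values (Pauling): N 3.04, Mg 1.31, Al 1.61, Ge 2.01, In 1.78.
So from highest to lowest: N > Ge > In > Al > Mg.

N > Ge > In > Al > Mg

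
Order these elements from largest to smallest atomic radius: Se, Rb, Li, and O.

Li is in period 2, group 1; O is in period 2, group 16; Se is in period 4, group 16; Rb is in period 5, group 1.
Radius decreases left→right (rising Z_eff, same n) and increases top→bottom (higher n).
Here both period and group differ, so the two effects have to be weighed against each other.
Se > O: Se sits below O in group 16, so the down-group effect alone puts Se larger.
Li > Se: the two effects oppose for this pair; the across-period effect wins (133 vs 116 pm).
Rb > Li: they share group 1; the group trend gives Rb the larger value.
For reference (pm): Li 133, O 63, Se 116, Rb 210.
So from largest to smallest: Rb > Li > Se > O.

Rb > Li > Se > O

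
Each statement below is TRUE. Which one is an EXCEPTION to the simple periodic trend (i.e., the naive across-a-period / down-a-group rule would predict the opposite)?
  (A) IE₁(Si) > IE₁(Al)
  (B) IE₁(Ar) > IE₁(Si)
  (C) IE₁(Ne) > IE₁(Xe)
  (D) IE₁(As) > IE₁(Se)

The general trend: IE₁ increases across a period and decreases down a group.
(A) Si (period 3, group 14) vs Al (period 3, group 13): the stated order agrees with the simple trend.
(B) Ar (period 3, group 18) vs Si (period 3, group 14): the stated order agrees with the simple trend.
(C) Ne (period 2, group 18) vs Xe (period 5, group 18): the stated order agrees with the simple trend.
(D) As (period 4, group 15) vs Se (period 4, group 16): the stated order contradicts the simple trend.
The exception is (D): Se (4p⁴) ionizes more easily than half-filled As (4p³).

(D)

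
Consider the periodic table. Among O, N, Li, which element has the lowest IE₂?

N

IE_2 is the cost of taking one more electron from the +1 cation: O⁺ still has 5 valence electrons; N⁺ still has 4 valence electrons; Li⁺ is the bare [He] core.
Breaking into a closed-shell core is much more expensive than removing a leftover valence electron — Li has the largest IE_2 here.
Valence configurations: O⁺ [He]2s²2p³, N⁺ [He]2s²2p².
Approximate IE_2 values (kJ/mol): O 3388, N 2856, Li 7298.
Overall IE_2 order: N < O < Li.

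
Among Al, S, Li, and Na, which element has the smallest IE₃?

Al

The third ionization energy removes an electron from the +2 ion. For each element: Al²⁺ still has 1 valence electron; S²⁺ still has 4 valence electrons; Li²⁺ is already 1 electron into the core; Na²⁺ is already 1 electron into the core.
Pulling an electron out of a noble-gas core costs far more than removing a remaining valence electron, so Na and Li sit at the high end of IE_3.
Valence configurations: Al²⁺ [Ne]3s¹, S²⁺ [Ne]3s²3p².
Tabulated IE_3 (kJ/mol): Al 2745, S 3357, Li 11815, Na 6910.
Hence IE_3: Al < S < Na < Li.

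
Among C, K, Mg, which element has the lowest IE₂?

The second ionization energy removes an electron from the +1 ion. For each element: C⁺ still has 3 valence electrons; K⁺ is the bare [Ar] core; Mg⁺ still has 1 valence electron.
Core electrons are held far more tightly than valence electrons, so K tops the IE_2 order.
Valence configurations: C⁺ [He]2s²2p¹, Mg⁺ [Ne]3s¹.
The numbers (kJ/mol): C 2353, K 3052, Mg 1451.
Putting it together, IE_2: Mg < C < K.

Mg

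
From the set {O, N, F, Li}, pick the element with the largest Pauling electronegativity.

Li is in period 2, group 1; N is in period 2, group 15; O is in period 2, group 16; F is in period 2, group 17.
EN rises left→right (higher Z_eff, smaller atoms) and falls top→bottom (larger, more shielded atoms).
All lie in period 2, so electronegativity increases left to right.
The largest Pauling electronegativity among these belongs to F.

F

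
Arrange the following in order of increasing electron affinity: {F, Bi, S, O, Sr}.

Sr, Bi, O, S, F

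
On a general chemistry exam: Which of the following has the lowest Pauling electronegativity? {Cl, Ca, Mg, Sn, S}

Ca

Mg is in period 3, group 2; S is in period 3, group 16; Cl is in period 3, group 17; Ca is in period 4, group 2; Sn is in period 5, group 14.
Smaller atoms with higher effective nuclear charge are more electronegative.
Neither a single period nor a single group — weigh both effects.
Mg > Ca: they share group 2; the group trend gives Mg the larger value.
Sn > Mg: the two effects oppose for this pair; the across-period effect wins (1.96 vs 1.31).
S > Sn: relative to Sn, both the across-period and down-group shifts push S's electronegativity up.
Cl > S: Cl lies to the right of S in period 3, so the across-period effect alone puts Cl higher.
Tabulated electronegativity (Pauling): Mg 1.31, S 2.58, Cl 3.16, Ca 1.00, Sn 1.96.
The lowest Pauling electronegativity among these belongs to Ca.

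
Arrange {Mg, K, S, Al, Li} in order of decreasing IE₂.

IE_2 is the cost of taking one more electron from the +1 cation: Mg⁺ still has 1 valence electron; K⁺ is the bare [Ar] core; S⁺ still has 5 valence electrons; Al⁺ still has 2 valence electrons; Li⁺ is the bare [He] core.
Breaking into a closed-shell core is much more expensive than removing a leftover valence electron — K and Li have the largest IE_2 here.
Valence configurations: Mg⁺ [Ne]3s¹, S⁺ [Ne]3s²3p³, Al⁺ [Ne]3s².
Tabulated IE_2 (kJ/mol): Mg 1451, K 3052, S 2252, Al 1817, Li 7298.
Overall IE_2 order: Mg < Al < S < K < Li.

Li, K, S, Al, Mg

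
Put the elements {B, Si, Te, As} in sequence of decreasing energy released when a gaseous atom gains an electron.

Te > Si > As > B

B is in period 2, group 13; Si is in period 3, group 14; As is in period 4, group 15; Te is in period 5, group 16.
Adding an electron releases more energy for atoms nearer the top right (short of the noble gases).
A diagonal step moves right (one effect) and down (the opposite effect) at once.
As > B: period and group pull opposite ways; the across-period shift dominates (78 vs 27 kJ/mol).
Si > As: the two effects oppose for this pair; the down-group effect wins (134 vs 78 kJ/mol).
Te > Si: the two effects oppose for this pair; the across-period effect wins (190 vs 134 kJ/mol).
Tabulated electron affinity (kJ/mol): B 27, Si 134, As 78, Te 190.
So from highest to lowest: Te > Si > As > B.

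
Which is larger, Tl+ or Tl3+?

Both ions have Z = 81 protons, but Tl3+ has lost more electrons, so its remaining electrons feel a larger effective nuclear charge per electron and are pulled in more tightly.
Higher positive charge → smaller ion, so Tl+ > Tl3+.

Tl+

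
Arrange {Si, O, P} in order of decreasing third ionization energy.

O, Si, P

The third ionization energy removes an electron from the +2 ion. For each element: Si²⁺ still has 2 valence electrons; O²⁺ still has 4 valence electrons; P²⁺ still has 3 valence electrons.
All are still removing valence electrons, so compare the +2 ions as you would atoms: IE_3 generally rises across a period (higher Z_eff) and falls down a group (larger shell), subject to the usual subshell exceptions.
Valence configurations: Si²⁺ [Ne]3s², O²⁺ [He]2s²2p², P²⁺ [Ne]3s²3p¹.
P²⁺ loses a lone 3p electron whereas Si²⁺ must break into a filled 3s² pair, so IE_3(Si) > IE_3(P) even though P has the higher nuclear charge.
Tabulated IE_3 (kJ/mol): Si 3232, O 5300, P 2914.
Putting it together, IE_3: P < Si < O.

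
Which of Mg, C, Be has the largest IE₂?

C

The second ionization energy removes an electron from the +1 ion. For each element: Mg⁺ still has 1 valence electron; C⁺ still has 3 valence electrons; Be⁺ still has 1 valence electron.
All are still removing valence electrons, so compare the +1 ions as you would atoms: IE_2 generally rises across a period (higher Z_eff) and falls down a group (larger shell), subject to the usual subshell exceptions.
Valence configurations: Mg⁺ [Ne]3s¹, C⁺ [He]2s²2p¹, Be⁺ [He]2s¹.
The numbers (kJ/mol): Mg 1451, C 2353, Be 1757.
Hence IE_2: Mg < Be < C.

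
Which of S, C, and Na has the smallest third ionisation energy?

Consider each +2 ion: S²⁺ still has 4 valence electrons; C²⁺ still has 2 valence electrons; Na²⁺ is already 1 electron into the core.
Pulling an electron out of a noble-gas core costs far more than removing a remaining valence electron, so Na sits at the high end of IE_3.
Valence configurations: S²⁺ [Ne]3s²3p², C²⁺ [He]2s².
Approximate IE_3 values (kJ/mol): S 3357, C 4620, Na 6910.
Hence IE_3: S < C < Na.

S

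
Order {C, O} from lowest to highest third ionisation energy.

The third ionization energy removes an electron from the +2 ion. For each element: C²⁺ still has 2 valence electrons; O²⁺ still has 4 valence electrons.
All are still removing valence electrons, so compare the +2 ions as you would atoms: IE_3 generally rises across a period (higher Z_eff) and falls down a group (larger shell), subject to the usual subshell exceptions.
Valence configurations: C²⁺ [He]2s², O²⁺ [He]2s²2p².
Tabulated IE_3 (kJ/mol): C 4620, O 5300.
So the third ionization energies run C < O.

C < O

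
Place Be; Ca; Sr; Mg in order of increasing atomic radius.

Be, Mg, Ca, Sr

Be is in period 2, group 2; Mg is in period 3, group 2; Ca is in period 4, group 2; Sr is in period 5, group 2.
Across a period the added protons contract the valence shell; down a group each new principal shell makes the atom larger.
All are in group 2, so atomic radius increases down the group.
So from smallest to largest: Be < Mg < Ca < Sr.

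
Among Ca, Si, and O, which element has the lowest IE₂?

Ca

Consider each +1 ion: Ca⁺ still has 1 valence electron; Si⁺ still has 3 valence electrons; O⁺ still has 5 valence electrons.
All are still removing valence electrons, so compare the +1 ions as you would atoms: IE_2 generally rises across a period (higher Z_eff) and falls down a group (larger shell), subject to the usual subshell exceptions.
Valence configurations: Ca⁺ [Ar]4s¹, Si⁺ [Ne]3s²3p¹, O⁺ [He]2s²2p³.
The numbers (kJ/mol): Ca 1145, Si 1577, O 3388.
Hence IE_2: Ca < Si < O.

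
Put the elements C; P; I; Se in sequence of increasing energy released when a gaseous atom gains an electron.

Atoms with high Z_eff and room in the valence shell (especially the halogens) have the most exothermic electron affinities.
These sit on a diagonal, where the across-period and down-group effects partly cancel.
C > P: the two effects oppose for this pair; the down-group effect wins (122 vs 72 kJ/mol).
Se > C: the two effects oppose for this pair; the across-period effect wins (195 vs 122 kJ/mol).
I > Se: the two effects oppose for this pair; the across-period effect wins (295 vs 195 kJ/mol).
Tabulated electron affinity (kJ/mol): C 122, P 72, Se 195, I 295.
So from lowest to highest: P < C < Se < I.

P < C < Se < I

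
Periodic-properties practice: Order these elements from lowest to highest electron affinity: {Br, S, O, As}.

As < O < S < Br

O is in period 2, group 16; S is in period 3, group 16; As is in period 4, group 15; Br is in period 4, group 17.
EA tends to increase across a period and decrease down a group, though the pattern is less regular than for IE or radius.
Neither a single period nor a single group — weigh both effects.
O > As: relative to As, both the across-period and down-group shifts push O's electron affinity up.
S > O: this pair runs against the simple trend — see the exception note.
Br > S: the two effects oppose for this pair; the across-period effect wins (325 vs 200 kJ/mol).
Note the exception: S has a higher electron affinity than O, contrary to the simple trend — the compact 2p subshell of O repels the added electron more than S's larger 3p does.
Approximate values (kJ/mol): O 141, S 200, As 78, Br 325.
So from lowest to highest: As < O < S < Br.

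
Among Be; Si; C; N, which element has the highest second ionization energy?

The second ionization energy removes an electron from the +1 ion. For each element: Be⁺ still has 1 valence electron; Si⁺ still has 3 valence electrons; C⁺ still has 3 valence electrons; N⁺ still has 4 valence electrons.
All are still removing valence electrons, so compare the +1 ions as you would atoms: IE_2 generally rises across a period (higher Z_eff) and falls down a group (larger shell), subject to the usual subshell exceptions.
Valence configurations: Be⁺ [He]2s¹, Si⁺ [Ne]3s²3p¹, C⁺ [He]2s²2p¹, N⁺ [He]2s²2p².
Tabulated IE_2 (kJ/mol): Be 1757, Si 1577, C 2353, N 2856.
So the second ionization energies run Si < Be < C < N.

N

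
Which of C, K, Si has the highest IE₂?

K

IE_2 is the cost of taking one more electron from the +1 cation: C⁺ still has 3 valence electrons; K⁺ is the bare [Ar] core; Si⁺ still has 3 valence electrons.
Core electrons are held far more tightly than valence electrons, so K tops the IE_2 order.
Valence configurations: C⁺ [He]2s²2p¹, Si⁺ [Ne]3s²3p¹.
Approximate IE_2 values (kJ/mol): C 2353, K 3052, Si 1577.
Overall IE_2 order: Si < C < K.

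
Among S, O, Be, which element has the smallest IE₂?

Be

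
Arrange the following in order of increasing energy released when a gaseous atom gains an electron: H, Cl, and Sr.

H is in period 1, group 1; Cl is in period 3, group 17; Sr is in period 5, group 2.
EA tends to increase across a period and decrease down a group, though the pattern is less regular than for IE or radius.
Here both period and group differ, so the two effects have to be weighed against each other.
H > Sr: the two effects oppose for this pair; the down-group effect wins (73 vs 5 kJ/mol).
Cl > H: the two effects oppose for this pair; the across-period effect wins (349 vs 73 kJ/mol).
For reference (kJ/mol): H 73, Cl 349, Sr 5.
So from lowest to highest: Sr < H < Cl.

Sr < H < Cl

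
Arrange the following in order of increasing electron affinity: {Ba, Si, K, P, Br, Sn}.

Si is in period 3, group 14; P is in period 3, group 15; K is in period 4, group 1; Br is in period 4, group 17; Sn is in period 5, group 14; Ba is in period 6, group 2.
Adding an electron releases more energy for atoms nearer the top right (short of the noble gases).
Neither a single period nor a single group — weigh both effects.
K > Ba: period and group pull opposite ways; the down-group shift dominates (48 vs 14 kJ/mol).
P > K: both effects reinforce here, so P is clearly the higher of the two.
Sn > P: this pair runs against the simple trend — see the exception note.
Si > Sn: Si sits above Sn in group 14, so the down-group effect alone puts Si higher.
Br > Si: the two effects oppose for this pair; the across-period effect wins (325 vs 134 kJ/mol).
Note the exception: Sn has a higher electron affinity than P, contrary to the simple trend — adding an electron to P's half-filled np³ subshell costs electron-pairing energy.
Note the exception: Si has a higher electron affinity than P, contrary to the simple trend — adding an electron to P's half-filled 3p³ is unfavourable, so Si (3p²) has the more exothermic EA.
Tabulated electron affinity (kJ/mol): Si 134, P 72, K 48, Br 325, Sn 107, Ba 14.
So from lowest to highest: Ba < K < P < Sn < Si < Br.

Ba < K < P < Sn < Si < Br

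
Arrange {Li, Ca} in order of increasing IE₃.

Ca < Li

The third ionization energy removes an electron from the +2 ion. For each element: Li²⁺ is already 1 electron into the core; Ca²⁺ is the bare [Ar] core.
All of these are removing an electron from a noble-gas core or deeper; the smaller core (lower principal quantum number) is held far more tightly, and within a period the higher nuclear charge binds the same core more tightly.
The numbers (kJ/mol): Li 11815, Ca 4912.
Overall IE_3 order: Ca < Li.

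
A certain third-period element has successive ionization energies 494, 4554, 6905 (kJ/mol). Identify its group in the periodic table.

Group 1

Look for the largest jump between consecutive ionization energies: IE2/IE1 ≈ 9.2, far larger than any earlier ratio.
That jump marks the point where a core electron is being removed. So the atom has 1 valence electron.
A main-group element with 1 valence electron is in group 1.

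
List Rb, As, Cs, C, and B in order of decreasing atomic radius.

Cs > Rb > As > B > C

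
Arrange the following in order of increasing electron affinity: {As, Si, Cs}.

Atoms with high Z_eff and room in the valence shell (especially the halogens) have the most exothermic electron affinities.
These span different periods and groups, so the two trends combine.
As > Cs: relative to Cs, both the across-period and down-group shifts push As's electron affinity up.
Si > As: the two effects oppose for this pair; the down-group effect wins (134 vs 78 kJ/mol).
For reference (kJ/mol): Si 134, As 78, Cs 46.
So from lowest to highest: Cs < As < Si.

Cs < As < Si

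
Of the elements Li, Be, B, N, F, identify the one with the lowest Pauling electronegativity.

Li

Li is in period 2, group 1; Be is in period 2, group 2; B is in period 2, group 13; N is in period 2, group 15; F is in period 2, group 17.
Smaller atoms with higher effective nuclear charge are more electronegative.
All lie in period 2, so electronegativity increases left to right.
The lowest Pauling electronegativity among these belongs to Li.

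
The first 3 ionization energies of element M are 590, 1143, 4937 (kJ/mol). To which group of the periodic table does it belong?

Group 2

Look for the largest jump between consecutive ionization energies: IE3/IE2 ≈ 4.3, far larger than any earlier ratio.
That jump marks the point where a core electron is being removed. So the atom has 2 valence electrons.
A main-group element with 2 valence electrons is in group 2.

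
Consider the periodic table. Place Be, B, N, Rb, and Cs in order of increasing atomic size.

N < B < Be < Rb < Cs

Be is in period 2, group 2; B is in period 2, group 13; N is in period 2, group 15; Rb is in period 5, group 1; Cs is in period 6, group 1.
Moving right in a period, electrons are added to the same shell under a stronger nuclear pull, so atoms get smaller; moving down, a new shell is opened and atoms get larger.
Here both period and group differ, so the two effects have to be weighed against each other.
B > N: B lies to the left of N in period 2, so the across-period effect alone puts B larger.
Be > B: both are in period 2; the period trend gives Be the larger value.
Rb > Be: both effects reinforce here, so Rb is clearly the larger of the two.
Cs > Rb: Cs sits below Rb in group 1, so the down-group effect alone puts Cs larger.
For reference (pm): Be 102, B 85, N 71, Rb 210, Cs 232.
So from smallest to largest: N < B < Be < Rb < Cs.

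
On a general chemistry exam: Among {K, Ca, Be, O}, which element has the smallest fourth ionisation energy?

The fourth ionization energy removes an electron from the +3 ion. For each element: K³⁺ is already 2 electrons into the core; Ca³⁺ is already 1 electron into the core; Be³⁺ is already 1 electron into the core; O³⁺ still has 3 valence electrons.
Usually core removal costs more than valence removal, but here the competition is close: a tightly held n=2 valence electron can cost more to remove than an n=3 core electron, so the actual values have to decide it.
Tabulated IE_4 (kJ/mol): K 5877, Ca 6491, Be 21007, O 7469.
Hence IE_4: K < Ca < O < Be.

K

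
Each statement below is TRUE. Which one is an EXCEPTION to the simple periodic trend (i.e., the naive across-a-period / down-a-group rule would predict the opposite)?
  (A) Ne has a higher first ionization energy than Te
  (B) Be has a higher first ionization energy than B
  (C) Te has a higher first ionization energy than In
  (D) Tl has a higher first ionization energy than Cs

(B)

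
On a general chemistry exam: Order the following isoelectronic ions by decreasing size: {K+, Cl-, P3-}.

P3- > Cl- > K+

All of these have 18 electrons, so size is governed by nuclear charge alone: the more protons, the stronger the pull on the same electron cloud, and the smaller the ion.
Nuclear charges: K+ (Z=19), Cl- (Z=17), P3- (Z=15).
Largest to smallest: P3- > Cl- > K+.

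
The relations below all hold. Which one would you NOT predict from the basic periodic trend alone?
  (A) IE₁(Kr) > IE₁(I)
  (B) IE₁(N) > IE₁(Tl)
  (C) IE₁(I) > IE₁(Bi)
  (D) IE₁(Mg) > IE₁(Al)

The general trend: first ionization energy increases across a period and decreases down a group.
(A) Kr (period 4, group 18) vs I (period 5, group 17): the stated order agrees with the simple trend.
(B) N (period 2, group 15) vs Tl (period 6, group 13): the stated order agrees with the simple trend.
(C) I (period 5, group 17) vs Bi (period 6, group 15): the stated order agrees with the simple trend.
(D) Mg (period 3, group 2) vs Al (period 3, group 13): the stated order contradicts the simple trend.
The exception is (D): Al's single 3p electron is easier to remove than one from Mg's filled 3s².

(D)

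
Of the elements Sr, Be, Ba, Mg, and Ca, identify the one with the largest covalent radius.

Be is in period 2, group 2; Mg is in period 3, group 2; Ca is in period 4, group 2; Sr is in period 5, group 2; Ba is in period 6, group 2.
Across a period the added protons contract the valence shell; down a group each new principal shell makes the atom larger.
All are in group 2, so atomic radius increases down the group.
The largest covalent radius among these belongs to Ba.

Ba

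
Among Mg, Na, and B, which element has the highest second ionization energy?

The second ionization energy removes an electron from the +1 ion. For each element: Mg⁺ still has 1 valence electron; Na⁺ is the bare [Ne] core; B⁺ still has 2 valence electrons.
Core electrons are held far more tightly than valence electrons, so Na tops the IE_2 order.
Valence configurations: Mg⁺ [Ne]3s¹, B⁺ [He]2s².
Tabulated IE_2 (kJ/mol): Mg 1451, Na 4562, B 2427.
Overall IE_2 order: Mg < B < Na.

Na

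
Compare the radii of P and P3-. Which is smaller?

Forming P3- adds 3 electrons to P. More electron–electron repulsion in the same shell, with unchanged nuclear charge, lets the cloud expand.
An anion is larger than its parent atom: P3- > P.

P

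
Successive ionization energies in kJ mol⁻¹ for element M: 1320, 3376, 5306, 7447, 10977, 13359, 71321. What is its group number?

Look for the largest jump between consecutive ionization energies: IE7/IE6 ≈ 5.3, far larger than any earlier ratio.
That jump marks the point where a core electron is being removed. So the atom has 6 valence electrons.
A main-group element with 6 valence electrons is in group 16.

Group 16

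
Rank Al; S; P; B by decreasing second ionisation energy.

The second ionization energy removes an electron from the +1 ion. For each element: Al⁺ still has 2 valence electrons; S⁺ still has 5 valence electrons; P⁺ still has 4 valence electrons; B⁺ still has 2 valence electrons.
All are still removing valence electrons, so compare the +1 ions as you would atoms: IE_2 generally rises across a period (higher Z_eff) and falls down a group (larger shell), subject to the usual subshell exceptions.
Valence configurations: Al⁺ [Ne]3s², S⁺ [Ne]3s²3p³, P⁺ [Ne]3s²3p², B⁺ [He]2s².
The numbers (kJ/mol): Al 1817, S 2252, P 1907, B 2427.
Hence IE_2: Al < P < S < B.

B > S > P > Al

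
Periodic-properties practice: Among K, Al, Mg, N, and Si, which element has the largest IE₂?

K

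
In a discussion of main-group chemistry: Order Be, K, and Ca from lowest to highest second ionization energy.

Ca < Be < K

The second ionization energy removes an electron from the +1 ion. For each element: Be⁺ still has 1 valence electron; K⁺ is the bare [Ar] core; Ca⁺ still has 1 valence electron.
Breaking into a closed-shell core is much more expensive than removing a leftover valence electron — K has the largest IE_2 here.
Valence configurations: Be⁺ [He]2s¹, Ca⁺ [Ar]4s¹.
Tabulated IE_2 (kJ/mol): Be 1757, K 3052, Ca 1145.
Hence IE_2: Ca < Be < K.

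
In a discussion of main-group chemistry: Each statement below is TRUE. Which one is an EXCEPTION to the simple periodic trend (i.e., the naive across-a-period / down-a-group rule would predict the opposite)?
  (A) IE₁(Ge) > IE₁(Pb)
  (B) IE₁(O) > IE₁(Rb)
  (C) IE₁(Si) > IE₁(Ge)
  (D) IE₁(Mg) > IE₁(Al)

The general trend: first ionisation energy increases across a period and decreases down a group.
(A) Ge (period 4, group 14) vs Pb (period 6, group 14): the stated order agrees with the simple trend.
(B) O (period 2, group 16) vs Rb (period 5, group 1): the stated order agrees with the simple trend.
(C) Si (period 3, group 14) vs Ge (period 4, group 14): the stated order agrees with the simple trend.
(D) Mg (period 3, group 2) vs Al (period 3, group 13): the stated order contradicts the simple trend.
The exception is (D): Al's single 3p electron is easier to remove than one from Mg's filled 3s².

(D)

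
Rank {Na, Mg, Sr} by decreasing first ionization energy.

Mg > Sr > Na

First ionization energy rises across a period (greater Z_eff holds electrons more tightly) and falls down a group (valence electrons are farther from the nucleus).
Neither a single period nor a single group — weigh both effects.
Sr > Na: the two effects oppose for this pair; the across-period effect wins (550 vs 496 kJ/mol).
Mg > Sr: they share group 2; the group trend gives Mg the larger value.
Approximate values (kJ/mol): Na 496, Mg 738, Sr 550.
So from highest to lowest: Mg > Sr > Na.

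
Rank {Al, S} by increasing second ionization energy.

Al < S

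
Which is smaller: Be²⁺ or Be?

Be²⁺

Forming Be²⁺ removes 2 electrons from Be. Fewer electrons for the same nuclear charge means less shielding and a higher Z_eff on the remaining electrons, and for main-group metals the entire outer shell is lost.
A cation is smaller than its parent atom: Be²⁺ < Be.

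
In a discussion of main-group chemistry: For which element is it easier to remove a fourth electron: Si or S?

IE_4 is the cost of taking one more electron from the +3 cation: Si³⁺ still has 1 valence electron; S³⁺ still has 3 valence electrons.
All are still removing valence electrons, so compare the +3 ions as you would atoms: IE_4 generally rises across a period (higher Z_eff) and falls down a group (larger shell), subject to the usual subshell exceptions.
Valence configurations: Si³⁺ [Ne]3s¹, S³⁺ [Ne]3s²3p¹.
Tabulated IE_4 (kJ/mol): Si 4356, S 4556.
Overall IE_4 order: Si < S.

Si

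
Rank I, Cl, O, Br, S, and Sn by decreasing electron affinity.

Cl > Br > I > S > O > Sn

O is in period 2, group 16; S is in period 3, group 16; Cl is in period 3, group 17; Br is in period 4, group 17; Sn is in period 5, group 14; I is in period 5, group 17.
Adding an electron releases more energy for atoms nearer the top right (short of the noble gases).
These span different periods and groups, so the two trends combine.
O > Sn: both effects reinforce here, so O is clearly the higher of the two.
S > O: this pair runs against the simple trend — see the exception note.
I > S: period and group pull opposite ways; the across-period shift dominates (295 vs 200 kJ/mol).
Br > I: Br sits above I in group 17, so the down-group effect alone puts Br higher.
Cl > Br: Cl sits above Br in group 17, so the down-group effect alone puts Cl higher.
Note the exception: S has a higher electron affinity than O, contrary to the simple trend — the compact 2p subshell of O repels the added electron more than S's larger 3p does.
Tabulated electron affinity (kJ/mol): O 141, S 200, Cl 349, Br 325, Sn 107, I 295.
So from highest to lowest: Cl > Br > I > S > O > Sn.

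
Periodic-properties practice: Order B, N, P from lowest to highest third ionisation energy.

P < B < N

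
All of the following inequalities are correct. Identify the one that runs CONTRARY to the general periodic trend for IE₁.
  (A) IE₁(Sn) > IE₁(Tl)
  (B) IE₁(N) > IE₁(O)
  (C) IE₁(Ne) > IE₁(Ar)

(B)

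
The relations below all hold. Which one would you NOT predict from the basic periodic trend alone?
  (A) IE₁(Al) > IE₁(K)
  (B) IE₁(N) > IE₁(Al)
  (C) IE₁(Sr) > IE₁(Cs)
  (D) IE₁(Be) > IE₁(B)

The general trend: IE₁ increases across a period and decreases down a group.
(A) Al (period 3, group 13) vs K (period 4, group 1): the stated order agrees with the simple trend.
(B) N (period 2, group 15) vs Al (period 3, group 13): the stated order agrees with the simple trend.
(C) Sr (period 5, group 2) vs Cs (period 6, group 1): the stated order agrees with the simple trend.
(D) Be (period 2, group 2) vs B (period 2, group 13): the stated order contradicts the simple trend.
The exception is (D): removing B's lone 2p electron is easier than breaking Be's filled 2s².

(D)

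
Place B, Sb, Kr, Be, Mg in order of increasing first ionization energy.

Mg, B, Sb, Be, Kr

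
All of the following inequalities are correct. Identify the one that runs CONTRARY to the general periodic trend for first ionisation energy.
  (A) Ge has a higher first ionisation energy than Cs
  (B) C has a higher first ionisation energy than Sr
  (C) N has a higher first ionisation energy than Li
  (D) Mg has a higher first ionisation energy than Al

(D)

The general trend: first ionisation energy increases across a period and decreases down a group.
(A) Ge (period 4, group 14) vs Cs (period 6, group 1): the stated order agrees with the simple trend.
(B) C (period 2, group 14) vs Sr (period 5, group 2): the stated order agrees with the simple trend.
(C) N (period 2, group 15) vs Li (period 2, group 1): the stated order agrees with the simple trend.
(D) Mg (period 3, group 2) vs Al (period 3, group 13): the stated order contradicts the simple trend.
The exception is (D): Al's single 3p electron is easier to remove than one from Mg's filled 3s².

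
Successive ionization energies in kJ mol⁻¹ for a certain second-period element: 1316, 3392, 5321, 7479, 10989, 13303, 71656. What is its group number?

Group 16

Look for the largest jump between consecutive ionization energies: IE7/IE6 ≈ 5.4, far larger than any earlier ratio.
That jump marks the point where a core electron is being removed. So the atom has 6 valence electrons.
A main-group element with 6 valence electrons is in group 16.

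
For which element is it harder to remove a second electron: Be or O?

O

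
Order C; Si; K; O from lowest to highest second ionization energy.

Si < C < K < O

IE_2 is the cost of taking one more electron from the +1 cation: C⁺ still has 3 valence electrons; Si⁺ still has 3 valence electrons; K⁺ is the bare [Ar] core; O⁺ still has 5 valence electrons.
Usually core removal costs more than valence removal, but here the competition is close: a tightly held n=2 valence electron can cost more to remove than an n=3 core electron, so the actual values have to decide it.
Valence configurations: C⁺ [He]2s²2p¹, Si⁺ [Ne]3s²3p¹, O⁺ [He]2s²2p³.
The numbers (kJ/mol): C 2353, Si 1577, K 3052, O 3388.
Putting it together, IE_2: Si < C < K < O.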